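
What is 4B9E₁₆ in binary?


Each hex digit → 4 binary bits:
  4 = 0100
  B = 1011
  9 = 1001
  E = 1110
Concatenate: 0100 1011 1001 1110
= 0100101110011110


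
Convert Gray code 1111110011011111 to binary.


Gray code: 1111110011011111
MSB stays the same: 1
Each subsequent bit = prev_binary XOR current_gray:
  B[1] = 1 XOR 1 = 0
  B[2] = 0 XOR 1 = 1
  B[3] = 1 XOR 1 = 0
  B[4] = 0 XOR 1 = 1
  B[5] = 1 XOR 1 = 0
  B[6] = 0 XOR 0 = 0
  B[7] = 0 XOR 0 = 0
  B[8] = 0 XOR 1 = 1
  B[9] = 1 XOR 1 = 0
  B[10] = 0 XOR 0 = 0
  B[11] = 0 XOR 1 = 1
  B[12] = 1 XOR 1 = 0
  B[13] = 0 XOR 1 = 1
  B[14] = 1 XOR 1 = 0
  B[15] = 0 XOR 1 = 1
= 1010100010010101 (43157 decimal)


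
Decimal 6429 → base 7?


Divide by 7 repeatedly:
6429 ÷ 7 = 918 remainder 3
918 ÷ 7 = 131 remainder 1
131 ÷ 7 = 18 remainder 5
18 ÷ 7 = 2 remainder 4
2 ÷ 7 = 0 remainder 2
Reading remainders bottom-up:
= 24513


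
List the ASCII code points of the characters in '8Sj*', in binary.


String: '8Sj*'  (4 characters)
Per-character ASCII lookup:
  '8': digits start at 48: '8' = 48 + 8 = 56 → 111000
  'S': uppercase starts at 65: 'S' = 65 + 18 = 83 → 1010011
  'j': lowercase starts at 97: 'j' = 97 + 9 = 106 → 1101010
  '*': special character: '*' = 42 → 101010
= 111000 1010011 1101010 101010


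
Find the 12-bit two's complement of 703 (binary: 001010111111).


Original: 001010111111
Step 1 - Invert all bits: 110101000000
Step 2 - Add 1: 110101000000 + 1
= 110101000001 (represents -703)


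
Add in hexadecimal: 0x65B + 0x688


Align and add column by column (LSB to MSB, each column mod 16 with carry):
  065B
+ 0688
  ----
  col 0: B(11) + 8(8) + 0 (carry in) = 19 → 3(3), carry out 1
  col 1: 5(5) + 8(8) + 1 (carry in) = 14 → E(14), carry out 0
  col 2: 6(6) + 6(6) + 0 (carry in) = 12 → C(12), carry out 0
  col 3: 0(0) + 0(0) + 0 (carry in) = 0 → 0(0), carry out 0
Reading digits MSB→LSB: 0CE3
Strip leading zeros: CE3
= 0xCE3


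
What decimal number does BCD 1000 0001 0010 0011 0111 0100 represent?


Each 4-bit group → digit:
  1000 → 8
  0001 → 1
  0010 → 2
  0011 → 3
  0111 → 7
  0100 → 4
= 812374


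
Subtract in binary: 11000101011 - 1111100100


Align and subtract column by column (LSB to MSB, borrowing when needed):
  11000101011
- 01111100100
  -----------
  col 0: (1 - 0 borrow-in) - 0 → 1 - 0 = 1, borrow out 0
  col 1: (1 - 0 borrow-in) - 0 → 1 - 0 = 1, borrow out 0
  col 2: (0 - 0 borrow-in) - 1 → borrow from next column: (0+2) - 1 = 1, borrow out 1
  col 3: (1 - 1 borrow-in) - 0 → 0 - 0 = 0, borrow out 0
  col 4: (0 - 0 borrow-in) - 0 → 0 - 0 = 0, borrow out 0
  col 5: (1 - 0 borrow-in) - 1 → 1 - 1 = 0, borrow out 0
  col 6: (0 - 0 borrow-in) - 1 → borrow from next column: (0+2) - 1 = 1, borrow out 1
  col 7: (0 - 1 borrow-in) - 1 → borrow from next column: (-1+2) - 1 = 0, borrow out 1
  col 8: (0 - 1 borrow-in) - 1 → borrow from next column: (-1+2) - 1 = 0, borrow out 1
  col 9: (1 - 1 borrow-in) - 1 → borrow from next column: (0+2) - 1 = 1, borrow out 1
  col 10: (1 - 1 borrow-in) - 0 → 0 - 0 = 0, borrow out 0
Reading bits MSB→LSB: 01001000111
Strip leading zeros: 1001000111
= 1001000111


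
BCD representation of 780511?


Each digit → 4-bit binary:
  7 → 0111
  8 → 1000
  0 → 0000
  5 → 0101
  1 → 0001
  1 → 0001
= 0111 1000 0000 0101 0001 0001


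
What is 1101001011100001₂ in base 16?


Group into 4-bit nibbles: 1101001011100001
  1101 = D
  0010 = 2
  1110 = E
  0001 = 1
= 0xD2E1


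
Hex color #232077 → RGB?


Hex: #232077
R = 23₁₆ = 35
G = 20₁₆ = 32
B = 77₁₆ = 119
= RGB(35, 32, 119)


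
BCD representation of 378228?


Each digit → 4-bit binary:
  3 → 0011
  7 → 0111
  8 → 1000
  2 → 0010
  2 → 0010
  8 → 1000
= 0011 0111 1000 0010 0010 1000


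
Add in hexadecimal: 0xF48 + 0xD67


Align and add column by column (LSB to MSB, each column mod 16 with carry):
  0F48
+ 0D67
  ----
  col 0: 8(8) + 7(7) + 0 (carry in) = 15 → F(15), carry out 0
  col 1: 4(4) + 6(6) + 0 (carry in) = 10 → A(10), carry out 0
  col 2: F(15) + D(13) + 0 (carry in) = 28 → C(12), carry out 1
  col 3: 0(0) + 0(0) + 1 (carry in) = 1 → 1(1), carry out 0
Reading digits MSB→LSB: 1CAF
Strip leading zeros: 1CAF
= 0x1CAF


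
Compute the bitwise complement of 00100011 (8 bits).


Original: 00100011
Invert all bits:
  bit 0: 0 → 1
  bit 1: 0 → 1
  bit 2: 1 → 0
  bit 3: 0 → 1
  bit 4: 0 → 1
  bit 5: 0 → 1
  bit 6: 1 → 0
  bit 7: 1 → 0
= 11011100


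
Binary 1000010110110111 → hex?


Group into 4-bit nibbles: 1000010110110111
  1000 = 8
  0101 = 5
  1011 = B
  0111 = 7
= 0x85B7


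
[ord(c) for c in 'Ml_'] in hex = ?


String: 'Ml_'  (3 characters)
Per-character ASCII lookup:
  'M': uppercase starts at 65: 'M' = 65 + 12 = 77 → 0x4D
  'l': lowercase starts at 97: 'l' = 97 + 11 = 108 → 0x6C
  '_': special character: '_' = 95 → 0x5F
= 0x4D 0x6C 0x5F


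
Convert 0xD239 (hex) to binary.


Each hex digit → 4 binary bits:
  D = 1101
  2 = 0010
  3 = 0011
  9 = 1001
Concatenate: 1101 0010 0011 1001
= 1101001000111001


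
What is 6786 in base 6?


Divide by 6 repeatedly:
6786 ÷ 6 = 1131 remainder 0
1131 ÷ 6 = 188 remainder 3
188 ÷ 6 = 31 remainder 2
31 ÷ 6 = 5 remainder 1
5 ÷ 6 = 0 remainder 5
Reading remainders bottom-up:
= 51230


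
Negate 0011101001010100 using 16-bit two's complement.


Original: 0011101001010100
Step 1 - Invert all bits: 1100010110101011
Step 2 - Add 1: 1100010110101011 + 1
= 1100010110101100 (represents -14932)


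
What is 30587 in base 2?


Divide by 2 repeatedly:
30587 ÷ 2 = 15293 remainder 1
15293 ÷ 2 = 7646 remainder 1
7646 ÷ 2 = 3823 remainder 0
3823 ÷ 2 = 1911 remainder 1
1911 ÷ 2 = 955 remainder 1
955 ÷ 2 = 477 remainder 1
477 ÷ 2 = 238 remainder 1
238 ÷ 2 = 119 remainder 0
119 ÷ 2 = 59 remainder 1
59 ÷ 2 = 29 remainder 1
29 ÷ 2 = 14 remainder 1
14 ÷ 2 = 7 remainder 0
7 ÷ 2 = 3 remainder 1
3 ÷ 2 = 1 remainder 1
1 ÷ 2 = 0 remainder 1
Reading remainders bottom-up:
= 111011101111011


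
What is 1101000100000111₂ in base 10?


Positional values:
Bit 0: 1 × 2^0 = 1
Bit 1: 1 × 2^1 = 2
Bit 2: 1 × 2^2 = 4
Bit 8: 1 × 2^8 = 256
Bit 12: 1 × 2^12 = 4096
Bit 14: 1 × 2^14 = 16384
Bit 15: 1 × 2^15 = 32768
Sum = 1 + 2 + 4 + 256 + 4096 + 16384 + 32768
= 53511


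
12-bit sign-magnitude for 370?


Sign bit: 0 (positive)
Magnitude: 370 = 00101110010
= 000101110010


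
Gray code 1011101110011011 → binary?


Gray code: 1011101110011011
MSB stays the same: 1
Each subsequent bit = prev_binary XOR current_gray:
  B[1] = 1 XOR 0 = 1
  B[2] = 1 XOR 1 = 0
  B[3] = 0 XOR 1 = 1
  B[4] = 1 XOR 1 = 0
  B[5] = 0 XOR 0 = 0
  B[6] = 0 XOR 1 = 1
  B[7] = 1 XOR 1 = 0
  B[8] = 0 XOR 1 = 1
  B[9] = 1 XOR 0 = 1
  B[10] = 1 XOR 0 = 1
  B[11] = 1 XOR 1 = 0
  B[12] = 0 XOR 1 = 1
  B[13] = 1 XOR 0 = 1
  B[14] = 1 XOR 1 = 0
  B[15] = 0 XOR 1 = 1
= 1101001011101101 (53997 decimal)


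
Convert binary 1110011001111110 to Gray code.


Binary: 1110011001111110
Gray code: G = B XOR (B >> 1)
B >> 1 = 0111001100111111
1110011001111110 XOR 0111001100111111:
  1 XOR 0 = 1
  1 XOR 1 = 0
  1 XOR 1 = 0
  0 XOR 1 = 1
  0 XOR 0 = 0
  1 XOR 0 = 1
  1 XOR 1 = 0
  0 XOR 1 = 1
  0 XOR 0 = 0
  1 XOR 0 = 1
  1 XOR 1 = 0
  1 XOR 1 = 0
  1 XOR 1 = 0
  1 XOR 1 = 0
  1 XOR 1 = 0
  0 XOR 1 = 1
= 1001010101000001


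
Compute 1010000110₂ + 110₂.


Align and add column by column (LSB to MSB, carry propagating):
  01010000110
+ 00000000110
  -----------
  col 0: 0 + 0 + 0 (carry in) = 0 → bit 0, carry out 0
  col 1: 1 + 1 + 0 (carry in) = 2 → bit 0, carry out 1
  col 2: 1 + 1 + 1 (carry in) = 3 → bit 1, carry out 1
  col 3: 0 + 0 + 1 (carry in) = 1 → bit 1, carry out 0
  col 4: 0 + 0 + 0 (carry in) = 0 → bit 0, carry out 0
  col 5: 0 + 0 + 0 (carry in) = 0 → bit 0, carry out 0
  col 6: 0 + 0 + 0 (carry in) = 0 → bit 0, carry out 0
  col 7: 1 + 0 + 0 (carry in) = 1 → bit 1, carry out 0
  col 8: 0 + 0 + 0 (carry in) = 0 → bit 0, carry out 0
  col 9: 1 + 0 + 0 (carry in) = 1 → bit 1, carry out 0
  col 10: 0 + 0 + 0 (carry in) = 0 → bit 0, carry out 0
Reading bits MSB→LSB: 01010001100
Strip leading zeros: 1010001100
= 1010001100


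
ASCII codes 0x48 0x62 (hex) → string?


Codes (hex): 0x48 0x62
Per-code ASCII lookup:
  0x48 = 72  (range 65-90: uppercase, 72 - 65 = 7) → 'H'
  0x62 = 98  (range 97-122: lowercase, 98 - 97 = 1) → 'b'
= 'Hb'


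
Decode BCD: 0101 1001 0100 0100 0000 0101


Each 4-bit group → digit:
  0101 → 5
  1001 → 9
  0100 → 4
  0100 → 4
  0000 → 0
  0101 → 5
= 594405


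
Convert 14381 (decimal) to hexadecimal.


Divide by 16 repeatedly:
14381 ÷ 16 = 898 remainder 13 (D)
898 ÷ 16 = 56 remainder 2 (2)
56 ÷ 16 = 3 remainder 8 (8)
3 ÷ 16 = 0 remainder 3 (3)
Reading remainders bottom-up:
= 0x382D


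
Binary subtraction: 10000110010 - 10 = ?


Align and subtract column by column (LSB to MSB, borrowing when needed):
  10000110010
- 00000000010
  -----------
  col 0: (0 - 0 borrow-in) - 0 → 0 - 0 = 0, borrow out 0
  col 1: (1 - 0 borrow-in) - 1 → 1 - 1 = 0, borrow out 0
  col 2: (0 - 0 borrow-in) - 0 → 0 - 0 = 0, borrow out 0
  col 3: (0 - 0 borrow-in) - 0 → 0 - 0 = 0, borrow out 0
  col 4: (1 - 0 borrow-in) - 0 → 1 - 0 = 1, borrow out 0
  col 5: (1 - 0 borrow-in) - 0 → 1 - 0 = 1, borrow out 0
  col 6: (0 - 0 borrow-in) - 0 → 0 - 0 = 0, borrow out 0
  col 7: (0 - 0 borrow-in) - 0 → 0 - 0 = 0, borrow out 0
  col 8: (0 - 0 borrow-in) - 0 → 0 - 0 = 0, borrow out 0
  col 9: (0 - 0 borrow-in) - 0 → 0 - 0 = 0, borrow out 0
  col 10: (1 - 0 borrow-in) - 0 → 1 - 0 = 1, borrow out 0
Reading bits MSB→LSB: 10000110000
Strip leading zeros: 10000110000
= 10000110000


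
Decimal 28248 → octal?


Divide by 8 repeatedly:
28248 ÷ 8 = 3531 remainder 0
3531 ÷ 8 = 441 remainder 3
441 ÷ 8 = 55 remainder 1
55 ÷ 8 = 6 remainder 7
6 ÷ 8 = 0 remainder 6
Reading remainders bottom-up:
= 0o67130


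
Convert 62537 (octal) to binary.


Each octal digit → 3 binary bits:
  6 = 110
  2 = 010
  5 = 101
  3 = 011
  7 = 111
Concatenate: 110 010 101 011 111
= 110010101011111


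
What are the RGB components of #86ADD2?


Hex: #86ADD2
R = 86₁₆ = 134
G = AD₁₆ = 173
B = D2₁₆ = 210
= RGB(134, 173, 210)


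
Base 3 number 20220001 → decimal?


Positional values (base 3):
  1 × 3^0 = 1 × 1 = 1
  0 × 3^1 = 0 × 3 = 0
  0 × 3^2 = 0 × 9 = 0
  0 × 3^3 = 0 × 27 = 0
  2 × 3^4 = 2 × 81 = 162
  2 × 3^5 = 2 × 243 = 486
  0 × 3^6 = 0 × 729 = 0
  2 × 3^7 = 2 × 2187 = 4374
Sum = 1 + 0 + 0 + 0 + 162 + 486 + 0 + 4374
= 5023


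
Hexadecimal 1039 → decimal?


Positional values:
Position 0: 9 × 16^0 = 9 × 1 = 9
Position 1: 3 × 16^1 = 3 × 16 = 48
Position 2: 0 × 16^2 = 0 × 256 = 0
Position 3: 1 × 16^3 = 1 × 4096 = 4096
Sum = 9 + 48 + 0 + 4096
= 4153


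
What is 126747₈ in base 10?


Positional values:
Position 0: 7 × 8^0 = 7
Position 1: 4 × 8^1 = 32
Position 2: 7 × 8^2 = 448
Position 3: 6 × 8^3 = 3072
Position 4: 2 × 8^4 = 8192
Position 5: 1 × 8^5 = 32768
Sum = 7 + 32 + 448 + 3072 + 8192 + 32768
= 44519


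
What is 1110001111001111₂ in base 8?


Group into 3-bit groups: 001110001111001111
  001 = 1
  110 = 6
  001 = 1
  111 = 7
  001 = 1
  111 = 7
= 0o161717


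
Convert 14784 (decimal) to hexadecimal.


Divide by 16 repeatedly:
14784 ÷ 16 = 924 remainder 0 (0)
924 ÷ 16 = 57 remainder 12 (C)
57 ÷ 16 = 3 remainder 9 (9)
3 ÷ 16 = 0 remainder 3 (3)
Reading remainders bottom-up:
= 0x39C0


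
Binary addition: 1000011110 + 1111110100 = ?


Align and add column by column (LSB to MSB, carry propagating):
  01000011110
+ 01111110100
  -----------
  col 0: 0 + 0 + 0 (carry in) = 0 → bit 0, carry out 0
  col 1: 1 + 0 + 0 (carry in) = 1 → bit 1, carry out 0
  col 2: 1 + 1 + 0 (carry in) = 2 → bit 0, carry out 1
  col 3: 1 + 0 + 1 (carry in) = 2 → bit 0, carry out 1
  col 4: 1 + 1 + 1 (carry in) = 3 → bit 1, carry out 1
  col 5: 0 + 1 + 1 (carry in) = 2 → bit 0, carry out 1
  col 6: 0 + 1 + 1 (carry in) = 2 → bit 0, carry out 1
  col 7: 0 + 1 + 1 (carry in) = 2 → bit 0, carry out 1
  col 8: 0 + 1 + 1 (carry in) = 2 → bit 0, carry out 1
  col 9: 1 + 1 + 1 (carry in) = 3 → bit 1, carry out 1
  col 10: 0 + 0 + 1 (carry in) = 1 → bit 1, carry out 0
Reading bits MSB→LSB: 11000010010
Strip leading zeros: 11000010010
= 11000010010


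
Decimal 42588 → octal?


Divide by 8 repeatedly:
42588 ÷ 8 = 5323 remainder 4
5323 ÷ 8 = 665 remainder 3
665 ÷ 8 = 83 remainder 1
83 ÷ 8 = 10 remainder 3
10 ÷ 8 = 1 remainder 2
1 ÷ 8 = 0 remainder 1
Reading remainders bottom-up:
= 0o123134


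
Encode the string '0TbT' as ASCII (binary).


String: '0TbT'  (4 characters)
Per-character ASCII lookup:
  '0': digits start at 48: '0' = 48 + 0 = 48 → 110000
  'T': uppercase starts at 65: 'T' = 65 + 19 = 84 → 1010100
  'b': lowercase starts at 97: 'b' = 97 + 1 = 98 → 1100010
  'T': uppercase starts at 65: 'T' = 65 + 19 = 84 → 1010100
= 110000 1010100 1100010 1010100


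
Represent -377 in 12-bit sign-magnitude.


Sign bit: 1 (negative)
Magnitude: 377 = 00101111001
= 100101111001


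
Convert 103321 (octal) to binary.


Each octal digit → 3 binary bits:
  1 = 001
  0 = 000
  3 = 011
  3 = 011
  2 = 010
  1 = 001
Concatenate: 001 000 011 011 010 001
= 001000011011010001


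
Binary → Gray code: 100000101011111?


Binary: 100000101011111
Gray code: G = B XOR (B >> 1)
B >> 1 = 010000010101111
100000101011111 XOR 010000010101111:
  1 XOR 0 = 1
  0 XOR 1 = 1
  0 XOR 0 = 0
  0 XOR 0 = 0
  0 XOR 0 = 0
  0 XOR 0 = 0
  1 XOR 0 = 1
  0 XOR 1 = 1
  1 XOR 0 = 1
  0 XOR 1 = 1
  1 XOR 0 = 1
  1 XOR 1 = 0
  1 XOR 1 = 0
  1 XOR 1 = 0
  1 XOR 1 = 0
= 110000111110000


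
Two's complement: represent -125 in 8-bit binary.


Original: 01111101
Step 1 - Invert all bits: 10000010
Step 2 - Add 1: 10000010 + 1
= 10000011 (represents -125)


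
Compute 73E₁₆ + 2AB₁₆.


Align and add column by column (LSB to MSB, each column mod 16 with carry):
  073E
+ 02AB
  ----
  col 0: E(14) + B(11) + 0 (carry in) = 25 → 9(9), carry out 1
  col 1: 3(3) + A(10) + 1 (carry in) = 14 → E(14), carry out 0
  col 2: 7(7) + 2(2) + 0 (carry in) = 9 → 9(9), carry out 0
  col 3: 0(0) + 0(0) + 0 (carry in) = 0 → 0(0), carry out 0
Reading digits MSB→LSB: 09E9
Strip leading zeros: 9E9
= 0x9E9


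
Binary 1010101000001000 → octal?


Group into 3-bit groups: 001010101000001000
  001 = 1
  010 = 2
  101 = 5
  000 = 0
  001 = 1
  000 = 0
= 0o125010


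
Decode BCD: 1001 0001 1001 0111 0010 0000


Each 4-bit group → digit:
  1001 → 9
  0001 → 1
  1001 → 9
  0111 → 7
  0010 → 2
  0000 → 0
= 919720


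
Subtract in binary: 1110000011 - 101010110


Align and subtract column by column (LSB to MSB, borrowing when needed):
  1110000011
- 0101010110
  ----------
  col 0: (1 - 0 borrow-in) - 0 → 1 - 0 = 1, borrow out 0
  col 1: (1 - 0 borrow-in) - 1 → 1 - 1 = 0, borrow out 0
  col 2: (0 - 0 borrow-in) - 1 → borrow from next column: (0+2) - 1 = 1, borrow out 1
  col 3: (0 - 1 borrow-in) - 0 → borrow from next column: (-1+2) - 0 = 1, borrow out 1
  col 4: (0 - 1 borrow-in) - 1 → borrow from next column: (-1+2) - 1 = 0, borrow out 1
  col 5: (0 - 1 borrow-in) - 0 → borrow from next column: (-1+2) - 0 = 1, borrow out 1
  col 6: (0 - 1 borrow-in) - 1 → borrow from next column: (-1+2) - 1 = 0, borrow out 1
  col 7: (1 - 1 borrow-in) - 0 → 0 - 0 = 0, borrow out 0
  col 8: (1 - 0 borrow-in) - 1 → 1 - 1 = 0, borrow out 0
  col 9: (1 - 0 borrow-in) - 0 → 1 - 0 = 1, borrow out 0
Reading bits MSB→LSB: 1000101101
Strip leading zeros: 1000101101
= 1000101101


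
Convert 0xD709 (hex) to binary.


Each hex digit → 4 binary bits:
  D = 1101
  7 = 0111
  0 = 0000
  9 = 1001
Concatenate: 1101 0111 0000 1001
= 1101011100001001


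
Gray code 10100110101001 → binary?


Gray code: 10100110101001
MSB stays the same: 1
Each subsequent bit = prev_binary XOR current_gray:
  B[1] = 1 XOR 0 = 1
  B[2] = 1 XOR 1 = 0
  B[3] = 0 XOR 0 = 0
  B[4] = 0 XOR 0 = 0
  B[5] = 0 XOR 1 = 1
  B[6] = 1 XOR 1 = 0
  B[7] = 0 XOR 0 = 0
  B[8] = 0 XOR 1 = 1
  B[9] = 1 XOR 0 = 1
  B[10] = 1 XOR 1 = 0
  B[11] = 0 XOR 0 = 0
  B[12] = 0 XOR 0 = 0
  B[13] = 0 XOR 1 = 1
= 11000100110001 (12593 decimal)


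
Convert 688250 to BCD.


Each digit → 4-bit binary:
  6 → 0110
  8 → 1000
  8 → 1000
  2 → 0010
  5 → 0101
  0 → 0000
= 0110 1000 1000 0010 0101 0000


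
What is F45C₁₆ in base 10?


Positional values:
Position 0: C × 16^0 = 12 × 1 = 12
Position 1: 5 × 16^1 = 5 × 16 = 80
Position 2: 4 × 16^2 = 4 × 256 = 1024
Position 3: F × 16^3 = 15 × 4096 = 61440
Sum = 12 + 80 + 1024 + 61440
= 62556


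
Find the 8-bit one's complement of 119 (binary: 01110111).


Original: 01110111
Invert all bits:
  bit 0: 0 → 1
  bit 1: 1 → 0
  bit 2: 1 → 0
  bit 3: 1 → 0
  bit 4: 0 → 1
  bit 5: 1 → 0
  bit 6: 1 → 0
  bit 7: 1 → 0
= 10001000


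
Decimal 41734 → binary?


Divide by 2 repeatedly:
41734 ÷ 2 = 20867 remainder 0
20867 ÷ 2 = 10433 remainder 1
10433 ÷ 2 = 5216 remainder 1
5216 ÷ 2 = 2608 remainder 0
2608 ÷ 2 = 1304 remainder 0
1304 ÷ 2 = 652 remainder 0
652 ÷ 2 = 326 remainder 0
326 ÷ 2 = 163 remainder 0
163 ÷ 2 = 81 remainder 1
81 ÷ 2 = 40 remainder 1
40 ÷ 2 = 20 remainder 0
20 ÷ 2 = 10 remainder 0
10 ÷ 2 = 5 remainder 0
5 ÷ 2 = 2 remainder 1
2 ÷ 2 = 1 remainder 0
1 ÷ 2 = 0 remainder 1
Reading remainders bottom-up:
= 1010001100000110


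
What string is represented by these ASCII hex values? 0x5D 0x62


Codes (hex): 0x5D 0x62
Per-code ASCII lookup:
  0x5D = 93  (special character) → ']'
  0x62 = 98  (range 97-122: lowercase, 98 - 97 = 1) → 'b'
= ']b'


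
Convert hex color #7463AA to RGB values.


Hex: #7463AA
R = 74₁₆ = 116
G = 63₁₆ = 99
B = AA₁₆ = 170
= RGB(116, 99, 170)


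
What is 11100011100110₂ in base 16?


Group into 4-bit nibbles: 0011100011100110
  0011 = 3
  1000 = 8
  1110 = E
  0110 = 6
= 0x38E6


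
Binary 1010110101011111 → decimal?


Positional values:
Bit 0: 1 × 2^0 = 1
Bit 1: 1 × 2^1 = 2
Bit 2: 1 × 2^2 = 4
Bit 3: 1 × 2^3 = 8
Bit 4: 1 × 2^4 = 16
Bit 6: 1 × 2^6 = 64
Bit 8: 1 × 2^8 = 256
Bit 10: 1 × 2^10 = 1024
Bit 11: 1 × 2^11 = 2048
Bit 13: 1 × 2^13 = 8192
Bit 15: 1 × 2^15 = 32768
Sum = 1 + 2 + 4 + 8 + 16 + 64 + 256 + 1024 + 2048 + 8192 + 32768
= 44383


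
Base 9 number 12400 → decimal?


Positional values (base 9):
  0 × 9^0 = 0 × 1 = 0
  0 × 9^1 = 0 × 9 = 0
  4 × 9^2 = 4 × 81 = 324
  2 × 9^3 = 2 × 729 = 1458
  1 × 9^4 = 1 × 6561 = 6561
Sum = 0 + 0 + 324 + 1458 + 6561
= 8343


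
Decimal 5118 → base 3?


Divide by 3 repeatedly:
5118 ÷ 3 = 1706 remainder 0
1706 ÷ 3 = 568 remainder 2
568 ÷ 3 = 189 remainder 1
189 ÷ 3 = 63 remainder 0
63 ÷ 3 = 21 remainder 0
21 ÷ 3 = 7 remainder 0
7 ÷ 3 = 2 remainder 1
2 ÷ 3 = 0 remainder 2
Reading remainders bottom-up:
= 21000120


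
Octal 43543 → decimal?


Positional values:
Position 0: 3 × 8^0 = 3
Position 1: 4 × 8^1 = 32
Position 2: 5 × 8^2 = 320
Position 3: 3 × 8^3 = 1536
Position 4: 4 × 8^4 = 16384
Sum = 3 + 32 + 320 + 1536 + 16384
= 18275


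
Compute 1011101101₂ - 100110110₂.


Align and subtract column by column (LSB to MSB, borrowing when needed):
  1011101101
- 0100110110
  ----------
  col 0: (1 - 0 borrow-in) - 0 → 1 - 0 = 1, borrow out 0
  col 1: (0 - 0 borrow-in) - 1 → borrow from next column: (0+2) - 1 = 1, borrow out 1
  col 2: (1 - 1 borrow-in) - 1 → borrow from next column: (0+2) - 1 = 1, borrow out 1
  col 3: (1 - 1 borrow-in) - 0 → 0 - 0 = 0, borrow out 0
  col 4: (0 - 0 borrow-in) - 1 → borrow from next column: (0+2) - 1 = 1, borrow out 1
  col 5: (1 - 1 borrow-in) - 1 → borrow from next column: (0+2) - 1 = 1, borrow out 1
  col 6: (1 - 1 borrow-in) - 0 → 0 - 0 = 0, borrow out 0
  col 7: (1 - 0 borrow-in) - 0 → 1 - 0 = 1, borrow out 0
  col 8: (0 - 0 borrow-in) - 1 → borrow from next column: (0+2) - 1 = 1, borrow out 1
  col 9: (1 - 1 borrow-in) - 0 → 0 - 0 = 0, borrow out 0
Reading bits MSB→LSB: 0110110111
Strip leading zeros: 110110111
= 110110111


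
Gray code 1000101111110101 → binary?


Gray code: 1000101111110101
MSB stays the same: 1
Each subsequent bit = prev_binary XOR current_gray:
  B[1] = 1 XOR 0 = 1
  B[2] = 1 XOR 0 = 1
  B[3] = 1 XOR 0 = 1
  B[4] = 1 XOR 1 = 0
  B[5] = 0 XOR 0 = 0
  B[6] = 0 XOR 1 = 1
  B[7] = 1 XOR 1 = 0
  B[8] = 0 XOR 1 = 1
  B[9] = 1 XOR 1 = 0
  B[10] = 0 XOR 1 = 1
  B[11] = 1 XOR 1 = 0
  B[12] = 0 XOR 0 = 0
  B[13] = 0 XOR 1 = 1
  B[14] = 1 XOR 0 = 1
  B[15] = 1 XOR 1 = 0
= 1111001010100110 (62118 decimal)


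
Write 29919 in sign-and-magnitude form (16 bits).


Sign bit: 0 (positive)
Magnitude: 29919 = 111010011011111
= 0111010011011111


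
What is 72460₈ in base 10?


Positional values:
Position 0: 0 × 8^0 = 0
Position 1: 6 × 8^1 = 48
Position 2: 4 × 8^2 = 256
Position 3: 2 × 8^3 = 1024
Position 4: 7 × 8^4 = 28672
Sum = 0 + 48 + 256 + 1024 + 28672
= 30000


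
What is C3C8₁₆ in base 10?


Positional values:
Position 0: 8 × 16^0 = 8 × 1 = 8
Position 1: C × 16^1 = 12 × 16 = 192
Position 2: 3 × 16^2 = 3 × 256 = 768
Position 3: C × 16^3 = 12 × 4096 = 49152
Sum = 8 + 192 + 768 + 49152
= 50120


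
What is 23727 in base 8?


Divide by 8 repeatedly:
23727 ÷ 8 = 2965 remainder 7
2965 ÷ 8 = 370 remainder 5
370 ÷ 8 = 46 remainder 2
46 ÷ 8 = 5 remainder 6
5 ÷ 8 = 0 remainder 5
Reading remainders bottom-up:
= 0o56257


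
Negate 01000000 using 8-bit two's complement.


Original: 01000000
Step 1 - Invert all bits: 10111111
Step 2 - Add 1: 10111111 + 1
= 11000000 (represents -64)


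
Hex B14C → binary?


Each hex digit → 4 binary bits:
  B = 1011
  1 = 0001
  4 = 0100
  C = 1100
Concatenate: 1011 0001 0100 1100
= 1011000101001100


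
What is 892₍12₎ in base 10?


Positional values (base 12):
  2 × 12^0 = 2 × 1 = 2
  9 × 12^1 = 9 × 12 = 108
  8 × 12^2 = 8 × 144 = 1152
Sum = 2 + 108 + 1152
= 1262


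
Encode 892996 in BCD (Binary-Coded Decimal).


Each digit → 4-bit binary:
  8 → 1000
  9 → 1001
  2 → 0010
  9 → 1001
  9 → 1001
  6 → 0110
= 1000 1001 0010 1001 1001 0110


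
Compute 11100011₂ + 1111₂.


Align and add column by column (LSB to MSB, carry propagating):
  011100011
+ 000001111
  ---------
  col 0: 1 + 1 + 0 (carry in) = 2 → bit 0, carry out 1
  col 1: 1 + 1 + 1 (carry in) = 3 → bit 1, carry out 1
  col 2: 0 + 1 + 1 (carry in) = 2 → bit 0, carry out 1
  col 3: 0 + 1 + 1 (carry in) = 2 → bit 0, carry out 1
  col 4: 0 + 0 + 1 (carry in) = 1 → bit 1, carry out 0
  col 5: 1 + 0 + 0 (carry in) = 1 → bit 1, carry out 0
  col 6: 1 + 0 + 0 (carry in) = 1 → bit 1, carry out 0
  col 7: 1 + 0 + 0 (carry in) = 1 → bit 1, carry out 0
  col 8: 0 + 0 + 0 (carry in) = 0 → bit 0, carry out 0
Reading bits MSB→LSB: 011110010
Strip leading zeros: 11110010
= 11110010


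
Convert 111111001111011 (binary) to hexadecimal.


Group into 4-bit nibbles: 0111111001111011
  0111 = 7
  1110 = E
  0111 = 7
  1011 = B
= 0x7E7B


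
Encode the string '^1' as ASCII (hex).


String: '^1'  (2 characters)
Per-character ASCII lookup:
  '^': special character: '^' = 94 → 0x5E
  '1': digits start at 48: '1' = 48 + 1 = 49 → 0x31
= 0x5E 0x31


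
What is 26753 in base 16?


Divide by 16 repeatedly:
26753 ÷ 16 = 1672 remainder 1 (1)
1672 ÷ 16 = 104 remainder 8 (8)
104 ÷ 16 = 6 remainder 8 (8)
6 ÷ 16 = 0 remainder 6 (6)
Reading remainders bottom-up:
= 0x6881


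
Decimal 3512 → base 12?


Divide by 12 repeatedly:
3512 ÷ 12 = 292 remainder 8
292 ÷ 12 = 24 remainder 4
24 ÷ 12 = 2 remainder 0
2 ÷ 12 = 0 remainder 2
Reading remainders bottom-up:
= 2048


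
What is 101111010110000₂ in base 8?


Group into 3-bit groups: 101111010110000
  101 = 5
  111 = 7
  010 = 2
  110 = 6
  000 = 0
= 0o57260


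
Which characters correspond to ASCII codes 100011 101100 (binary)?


Codes (binary): 100011 101100
Per-code ASCII lookup:
  100011 = 35  (special character) → '#'
  101100 = 44  (special character) → ','
= '#,'


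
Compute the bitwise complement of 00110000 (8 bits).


Original: 00110000
Invert all bits:
  bit 0: 0 → 1
  bit 1: 0 → 1
  bit 2: 1 → 0
  bit 3: 1 → 0
  bit 4: 0 → 1
  bit 5: 0 → 1
  bit 6: 0 → 1
  bit 7: 0 → 1
= 11001111


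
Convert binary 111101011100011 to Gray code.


Binary: 111101011100011
Gray code: G = B XOR (B >> 1)
B >> 1 = 011110101110001
111101011100011 XOR 011110101110001:
  1 XOR 0 = 1
  1 XOR 1 = 0
  1 XOR 1 = 0
  1 XOR 1 = 0
  0 XOR 1 = 1
  1 XOR 0 = 1
  0 XOR 1 = 1
  1 XOR 0 = 1
  1 XOR 1 = 0
  1 XOR 1 = 0
  0 XOR 1 = 1
  0 XOR 0 = 0
  0 XOR 0 = 0
  1 XOR 0 = 1
  1 XOR 1 = 0
= 100011110010010


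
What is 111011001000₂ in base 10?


Positional values:
Bit 3: 1 × 2^3 = 8
Bit 6: 1 × 2^6 = 64
Bit 7: 1 × 2^7 = 128
Bit 9: 1 × 2^9 = 512
Bit 10: 1 × 2^10 = 1024
Bit 11: 1 × 2^11 = 2048
Sum = 8 + 64 + 128 + 512 + 1024 + 2048
= 3784


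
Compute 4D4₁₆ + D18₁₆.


Align and add column by column (LSB to MSB, each column mod 16 with carry):
  04D4
+ 0D18
  ----
  col 0: 4(4) + 8(8) + 0 (carry in) = 12 → C(12), carry out 0
  col 1: D(13) + 1(1) + 0 (carry in) = 14 → E(14), carry out 0
  col 2: 4(4) + D(13) + 0 (carry in) = 17 → 1(1), carry out 1
  col 3: 0(0) + 0(0) + 1 (carry in) = 1 → 1(1), carry out 0
Reading digits MSB→LSB: 11EC
Strip leading zeros: 11EC
= 0x11EC


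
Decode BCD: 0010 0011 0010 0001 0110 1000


Each 4-bit group → digit:
  0010 → 2
  0011 → 3
  0010 → 2
  0001 → 1
  0110 → 6
  1000 → 8
= 232168


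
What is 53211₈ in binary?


Each octal digit → 3 binary bits:
  5 = 101
  3 = 011
  2 = 010
  1 = 001
  1 = 001
Concatenate: 101 011 010 001 001
= 101011010001001


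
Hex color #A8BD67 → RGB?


Hex: #A8BD67
R = A8₁₆ = 168
G = BD₁₆ = 189
B = 67₁₆ = 103
= RGB(168, 189, 103)


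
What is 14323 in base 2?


Divide by 2 repeatedly:
14323 ÷ 2 = 7161 remainder 1
7161 ÷ 2 = 3580 remainder 1
3580 ÷ 2 = 1790 remainder 0
1790 ÷ 2 = 895 remainder 0
895 ÷ 2 = 447 remainder 1
447 ÷ 2 = 223 remainder 1
223 ÷ 2 = 111 remainder 1
111 ÷ 2 = 55 remainder 1
55 ÷ 2 = 27 remainder 1
27 ÷ 2 = 13 remainder 1
13 ÷ 2 = 6 remainder 1
6 ÷ 2 = 3 remainder 0
3 ÷ 2 = 1 remainder 1
1 ÷ 2 = 0 remainder 1
Reading remainders bottom-up:
= 11011111110011


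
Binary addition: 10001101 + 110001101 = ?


Align and add column by column (LSB to MSB, carry propagating):
  0010001101
+ 0110001101
  ----------
  col 0: 1 + 1 + 0 (carry in) = 2 → bit 0, carry out 1
  col 1: 0 + 0 + 1 (carry in) = 1 → bit 1, carry out 0
  col 2: 1 + 1 + 0 (carry in) = 2 → bit 0, carry out 1
  col 3: 1 + 1 + 1 (carry in) = 3 → bit 1, carry out 1
  col 4: 0 + 0 + 1 (carry in) = 1 → bit 1, carry out 0
  col 5: 0 + 0 + 0 (carry in) = 0 → bit 0, carry out 0
  col 6: 0 + 0 + 0 (carry in) = 0 → bit 0, carry out 0
  col 7: 1 + 1 + 0 (carry in) = 2 → bit 0, carry out 1
  col 8: 0 + 1 + 1 (carry in) = 2 → bit 0, carry out 1
  col 9: 0 + 0 + 1 (carry in) = 1 → bit 1, carry out 0
Reading bits MSB→LSB: 1000011010
Strip leading zeros: 1000011010
= 1000011010


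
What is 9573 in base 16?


Divide by 16 repeatedly:
9573 ÷ 16 = 598 remainder 5 (5)
598 ÷ 16 = 37 remainder 6 (6)
37 ÷ 16 = 2 remainder 5 (5)
2 ÷ 16 = 0 remainder 2 (2)
Reading remainders bottom-up:
= 0x2565


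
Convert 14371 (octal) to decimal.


Positional values:
Position 0: 1 × 8^0 = 1
Position 1: 7 × 8^1 = 56
Position 2: 3 × 8^2 = 192
Position 3: 4 × 8^3 = 2048
Position 4: 1 × 8^4 = 4096
Sum = 1 + 56 + 192 + 2048 + 4096
= 6393


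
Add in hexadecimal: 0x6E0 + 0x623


Align and add column by column (LSB to MSB, each column mod 16 with carry):
  06E0
+ 0623
  ----
  col 0: 0(0) + 3(3) + 0 (carry in) = 3 → 3(3), carry out 0
  col 1: E(14) + 2(2) + 0 (carry in) = 16 → 0(0), carry out 1
  col 2: 6(6) + 6(6) + 1 (carry in) = 13 → D(13), carry out 0
  col 3: 0(0) + 0(0) + 0 (carry in) = 0 → 0(0), carry out 0
Reading digits MSB→LSB: 0D03
Strip leading zeros: D03
= 0xD03


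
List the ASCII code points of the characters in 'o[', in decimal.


String: 'o['  (2 characters)
Per-character ASCII lookup:
  'o': lowercase starts at 97: 'o' = 97 + 14 = 111
  '[': special character: '[' = 91
= 111 91


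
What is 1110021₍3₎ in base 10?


Positional values (base 3):
  1 × 3^0 = 1 × 1 = 1
  2 × 3^1 = 2 × 3 = 6
  0 × 3^2 = 0 × 9 = 0
  0 × 3^3 = 0 × 27 = 0
  1 × 3^4 = 1 × 81 = 81
  1 × 3^5 = 1 × 243 = 243
  1 × 3^6 = 1 × 729 = 729
Sum = 1 + 6 + 0 + 0 + 81 + 243 + 729
= 1060


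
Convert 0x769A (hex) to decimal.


Positional values:
Position 0: A × 16^0 = 10 × 1 = 10
Position 1: 9 × 16^1 = 9 × 16 = 144
Position 2: 6 × 16^2 = 6 × 256 = 1536
Position 3: 7 × 16^3 = 7 × 4096 = 28672
Sum = 10 + 144 + 1536 + 28672
= 30362


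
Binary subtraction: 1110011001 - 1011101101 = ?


Align and subtract column by column (LSB to MSB, borrowing when needed):
  1110011001
- 1011101101
  ----------
  col 0: (1 - 0 borrow-in) - 1 → 1 - 1 = 0, borrow out 0
  col 1: (0 - 0 borrow-in) - 0 → 0 - 0 = 0, borrow out 0
  col 2: (0 - 0 borrow-in) - 1 → borrow from next column: (0+2) - 1 = 1, borrow out 1
  col 3: (1 - 1 borrow-in) - 1 → borrow from next column: (0+2) - 1 = 1, borrow out 1
  col 4: (1 - 1 borrow-in) - 0 → 0 - 0 = 0, borrow out 0
  col 5: (0 - 0 borrow-in) - 1 → borrow from next column: (0+2) - 1 = 1, borrow out 1
  col 6: (0 - 1 borrow-in) - 1 → borrow from next column: (-1+2) - 1 = 0, borrow out 1
  col 7: (1 - 1 borrow-in) - 1 → borrow from next column: (0+2) - 1 = 1, borrow out 1
  col 8: (1 - 1 borrow-in) - 0 → 0 - 0 = 0, borrow out 0
  col 9: (1 - 0 borrow-in) - 1 → 1 - 1 = 0, borrow out 0
Reading bits MSB→LSB: 0010101100
Strip leading zeros: 10101100
= 10101100


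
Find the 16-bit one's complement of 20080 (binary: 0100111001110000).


Original: 0100111001110000
Invert all bits:
  bit 0: 0 → 1
  bit 1: 1 → 0
  bit 2: 0 → 1
  bit 3: 0 → 1
  bit 4: 1 → 0
  bit 5: 1 → 0
  bit 6: 1 → 0
  bit 7: 0 → 1
  bit 8: 0 → 1
  bit 9: 1 → 0
  bit 10: 1 → 0
  bit 11: 1 → 0
  bit 12: 0 → 1
  bit 13: 0 → 1
  bit 14: 0 → 1
  bit 15: 0 → 1
= 1011000110001111


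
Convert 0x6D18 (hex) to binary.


Each hex digit → 4 binary bits:
  6 = 0110
  D = 1101
  1 = 0001
  8 = 1000
Concatenate: 0110 1101 0001 1000
= 0110110100011000


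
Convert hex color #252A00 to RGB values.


Hex: #252A00
R = 25₁₆ = 37
G = 2A₁₆ = 42
B = 00₁₆ = 0
= RGB(37, 42, 0)


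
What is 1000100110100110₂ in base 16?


Group into 4-bit nibbles: 1000100110100110
  1000 = 8
  1001 = 9
  1010 = A
  0110 = 6
= 0x89A6


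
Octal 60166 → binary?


Each octal digit → 3 binary bits:
  6 = 110
  0 = 000
  1 = 001
  6 = 110
  6 = 110
Concatenate: 110 000 001 110 110
= 110000001110110


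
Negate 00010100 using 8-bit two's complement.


Original: 00010100
Step 1 - Invert all bits: 11101011
Step 2 - Add 1: 11101011 + 1
= 11101100 (represents -20)


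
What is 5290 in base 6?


Divide by 6 repeatedly:
5290 ÷ 6 = 881 remainder 4
881 ÷ 6 = 146 remainder 5
146 ÷ 6 = 24 remainder 2
24 ÷ 6 = 4 remainder 0
4 ÷ 6 = 0 remainder 4
Reading remainders bottom-up:
= 40254


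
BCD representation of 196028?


Each digit → 4-bit binary:
  1 → 0001
  9 → 1001
  6 → 0110
  0 → 0000
  2 → 0010
  8 → 1000
= 0001 1001 0110 0000 0010 1000


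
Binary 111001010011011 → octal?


Group into 3-bit groups: 111001010011011
  111 = 7
  001 = 1
  010 = 2
  011 = 3
  011 = 3
= 0o71233


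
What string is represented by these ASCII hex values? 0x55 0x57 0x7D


Codes (hex): 0x55 0x57 0x7D
Per-code ASCII lookup:
  0x55 = 85  (range 65-90: uppercase, 85 - 65 = 20) → 'U'
  0x57 = 87  (range 65-90: uppercase, 87 - 65 = 22) → 'W'
  0x7D = 125  (special character) → '}'
= 'UW}'


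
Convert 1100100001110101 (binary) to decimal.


Positional values:
Bit 0: 1 × 2^0 = 1
Bit 2: 1 × 2^2 = 4
Bit 4: 1 × 2^4 = 16
Bit 5: 1 × 2^5 = 32
Bit 6: 1 × 2^6 = 64
Bit 11: 1 × 2^11 = 2048
Bit 14: 1 × 2^14 = 16384
Bit 15: 1 × 2^15 = 32768
Sum = 1 + 4 + 16 + 32 + 64 + 2048 + 16384 + 32768
= 51317


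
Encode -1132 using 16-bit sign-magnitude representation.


Sign bit: 1 (negative)
Magnitude: 1132 = 000010001101100
= 1000010001101100


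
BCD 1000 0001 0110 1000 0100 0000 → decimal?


Each 4-bit group → digit:
  1000 → 8
  0001 → 1
  0110 → 6
  1000 → 8
  0100 → 4
  0000 → 0
= 816840


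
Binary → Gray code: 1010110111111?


Binary: 1010110111111
Gray code: G = B XOR (B >> 1)
B >> 1 = 0101011011111
1010110111111 XOR 0101011011111:
  1 XOR 0 = 1
  0 XOR 1 = 1
  1 XOR 0 = 1
  0 XOR 1 = 1
  1 XOR 0 = 1
  1 XOR 1 = 0
  0 XOR 1 = 1
  1 XOR 0 = 1
  1 XOR 1 = 0
  1 XOR 1 = 0
  1 XOR 1 = 0
  1 XOR 1 = 0
  1 XOR 1 = 0
= 1111101100000


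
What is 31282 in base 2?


Divide by 2 repeatedly:
31282 ÷ 2 = 15641 remainder 0
15641 ÷ 2 = 7820 remainder 1
7820 ÷ 2 = 3910 remainder 0
3910 ÷ 2 = 1955 remainder 0
1955 ÷ 2 = 977 remainder 1
977 ÷ 2 = 488 remainder 1
488 ÷ 2 = 244 remainder 0
244 ÷ 2 = 122 remainder 0
122 ÷ 2 = 61 remainder 0
61 ÷ 2 = 30 remainder 1
30 ÷ 2 = 15 remainder 0
15 ÷ 2 = 7 remainder 1
7 ÷ 2 = 3 remainder 1
3 ÷ 2 = 1 remainder 1
1 ÷ 2 = 0 remainder 1
Reading remainders bottom-up:
= 111101000110010


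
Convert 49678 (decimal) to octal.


Divide by 8 repeatedly:
49678 ÷ 8 = 6209 remainder 6
6209 ÷ 8 = 776 remainder 1
776 ÷ 8 = 97 remainder 0
97 ÷ 8 = 12 remainder 1
12 ÷ 8 = 1 remainder 4
1 ÷ 8 = 0 remainder 1
Reading remainders bottom-up:
= 0o141016


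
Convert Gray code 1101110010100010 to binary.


Gray code: 1101110010100010
MSB stays the same: 1
Each subsequent bit = prev_binary XOR current_gray:
  B[1] = 1 XOR 1 = 0
  B[2] = 0 XOR 0 = 0
  B[3] = 0 XOR 1 = 1
  B[4] = 1 XOR 1 = 0
  B[5] = 0 XOR 1 = 1
  B[6] = 1 XOR 0 = 1
  B[7] = 1 XOR 0 = 1
  B[8] = 1 XOR 1 = 0
  B[9] = 0 XOR 0 = 0
  B[10] = 0 XOR 1 = 1
  B[11] = 1 XOR 0 = 1
  B[12] = 1 XOR 0 = 1
  B[13] = 1 XOR 0 = 1
  B[14] = 1 XOR 1 = 0
  B[15] = 0 XOR 0 = 0
= 1001011100111100 (38716 decimal)


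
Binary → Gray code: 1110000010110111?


Binary: 1110000010110111
Gray code: G = B XOR (B >> 1)
B >> 1 = 0111000001011011
1110000010110111 XOR 0111000001011011:
  1 XOR 0 = 1
  1 XOR 1 = 0
  1 XOR 1 = 0
  0 XOR 1 = 1
  0 XOR 0 = 0
  0 XOR 0 = 0
  0 XOR 0 = 0
  0 XOR 0 = 0
  1 XOR 0 = 1
  0 XOR 1 = 1
  1 XOR 0 = 1
  1 XOR 1 = 0
  0 XOR 1 = 1
  1 XOR 0 = 1
  1 XOR 1 = 0
  1 XOR 1 = 0
= 1001000011101100


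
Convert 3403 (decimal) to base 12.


Divide by 12 repeatedly:
3403 ÷ 12 = 283 remainder 7
283 ÷ 12 = 23 remainder 7
23 ÷ 12 = 1 remainder 11
1 ÷ 12 = 0 remainder 1
Reading remainders bottom-up:
= 1B77


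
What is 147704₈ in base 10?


Positional values:
Position 0: 4 × 8^0 = 4
Position 1: 0 × 8^1 = 0
Position 2: 7 × 8^2 = 448
Position 3: 7 × 8^3 = 3584
Position 4: 4 × 8^4 = 16384
Position 5: 1 × 8^5 = 32768
Sum = 4 + 0 + 448 + 3584 + 16384 + 32768
= 53188


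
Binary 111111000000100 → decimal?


Positional values:
Bit 2: 1 × 2^2 = 4
Bit 9: 1 × 2^9 = 512
Bit 10: 1 × 2^10 = 1024
Bit 11: 1 × 2^11 = 2048
Bit 12: 1 × 2^12 = 4096
Bit 13: 1 × 2^13 = 8192
Bit 14: 1 × 2^14 = 16384
Sum = 4 + 512 + 1024 + 2048 + 4096 + 8192 + 16384
= 32260


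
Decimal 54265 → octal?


Divide by 8 repeatedly:
54265 ÷ 8 = 6783 remainder 1
6783 ÷ 8 = 847 remainder 7
847 ÷ 8 = 105 remainder 7
105 ÷ 8 = 13 remainder 1
13 ÷ 8 = 1 remainder 5
1 ÷ 8 = 0 remainder 1
Reading remainders bottom-up:
= 0o151771


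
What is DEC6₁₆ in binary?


Each hex digit → 4 binary bits:
  D = 1101
  E = 1110
  C = 1100
  6 = 0110
Concatenate: 1101 1110 1100 0110
= 1101111011000110


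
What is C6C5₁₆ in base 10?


Positional values:
Position 0: 5 × 16^0 = 5 × 1 = 5
Position 1: C × 16^1 = 12 × 16 = 192
Position 2: 6 × 16^2 = 6 × 256 = 1536
Position 3: C × 16^3 = 12 × 4096 = 49152
Sum = 5 + 192 + 1536 + 49152
= 50885


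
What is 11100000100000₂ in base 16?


Group into 4-bit nibbles: 0011100000100000
  0011 = 3
  1000 = 8
  0010 = 2
  0000 = 0
= 0x3820


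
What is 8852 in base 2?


Divide by 2 repeatedly:
8852 ÷ 2 = 4426 remainder 0
4426 ÷ 2 = 2213 remainder 0
2213 ÷ 2 = 1106 remainder 1
1106 ÷ 2 = 553 remainder 0
553 ÷ 2 = 276 remainder 1
276 ÷ 2 = 138 remainder 0
138 ÷ 2 = 69 remainder 0
69 ÷ 2 = 34 remainder 1
34 ÷ 2 = 17 remainder 0
17 ÷ 2 = 8 remainder 1
8 ÷ 2 = 4 remainder 0
4 ÷ 2 = 2 remainder 0
2 ÷ 2 = 1 remainder 0
1 ÷ 2 = 0 remainder 1
Reading remainders bottom-up:
= 10001010010100


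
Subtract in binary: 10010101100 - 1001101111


Align and subtract column by column (LSB to MSB, borrowing when needed):
  10010101100
- 01001101111
  -----------
  col 0: (0 - 0 borrow-in) - 1 → borrow from next column: (0+2) - 1 = 1, borrow out 1
  col 1: (0 - 1 borrow-in) - 1 → borrow from next column: (-1+2) - 1 = 0, borrow out 1
  col 2: (1 - 1 borrow-in) - 1 → borrow from next column: (0+2) - 1 = 1, borrow out 1
  col 3: (1 - 1 borrow-in) - 1 → borrow from next column: (0+2) - 1 = 1, borrow out 1
  col 4: (0 - 1 borrow-in) - 0 → borrow from next column: (-1+2) - 0 = 1, borrow out 1
  col 5: (1 - 1 borrow-in) - 1 → borrow from next column: (0+2) - 1 = 1, borrow out 1
  col 6: (0 - 1 borrow-in) - 1 → borrow from next column: (-1+2) - 1 = 0, borrow out 1
  col 7: (1 - 1 borrow-in) - 0 → 0 - 0 = 0, borrow out 0
  col 8: (0 - 0 borrow-in) - 0 → 0 - 0 = 0, borrow out 0
  col 9: (0 - 0 borrow-in) - 1 → borrow from next column: (0+2) - 1 = 1, borrow out 1
  col 10: (1 - 1 borrow-in) - 0 → 0 - 0 = 0, borrow out 0
Reading bits MSB→LSB: 01000111101
Strip leading zeros: 1000111101
= 1000111101


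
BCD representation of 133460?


Each digit → 4-bit binary:
  1 → 0001
  3 → 0011
  3 → 0011
  4 → 0100
  6 → 0110
  0 → 0000
= 0001 0011 0011 0100 0110 0000


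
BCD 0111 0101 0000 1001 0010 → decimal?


Each 4-bit group → digit:
  0111 → 7
  0101 → 5
  0000 → 0
  1001 → 9
  0010 → 2
= 75092


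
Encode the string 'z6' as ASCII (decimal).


String: 'z6'  (2 characters)
Per-character ASCII lookup:
  'z': lowercase starts at 97: 'z' = 97 + 25 = 122
  '6': digits start at 48: '6' = 48 + 6 = 54
= 122 54


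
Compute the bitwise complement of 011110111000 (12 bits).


Original: 011110111000
Invert all bits:
  bit 0: 0 → 1
  bit 1: 1 → 0
  bit 2: 1 → 0
  bit 3: 1 → 0
  bit 4: 1 → 0
  bit 5: 0 → 1
  bit 6: 1 → 0
  bit 7: 1 → 0
  bit 8: 1 → 0
  bit 9: 0 → 1
  bit 10: 0 → 1
  bit 11: 0 → 1
= 100001000111


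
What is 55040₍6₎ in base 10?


Positional values (base 6):
  0 × 6^0 = 0 × 1 = 0
  4 × 6^1 = 4 × 6 = 24
  0 × 6^2 = 0 × 36 = 0
  5 × 6^3 = 5 × 216 = 1080
  5 × 6^4 = 5 × 1296 = 6480
Sum = 0 + 24 + 0 + 1080 + 6480
= 7584


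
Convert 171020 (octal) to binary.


Each octal digit → 3 binary bits:
  1 = 001
  7 = 111
  1 = 001
  0 = 000
  2 = 010
  0 = 000
Concatenate: 001 111 001 000 010 000
= 001111001000010000


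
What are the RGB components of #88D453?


Hex: #88D453
R = 88₁₆ = 136
G = D4₁₆ = 212
B = 53₁₆ = 83
= RGB(136, 212, 83)


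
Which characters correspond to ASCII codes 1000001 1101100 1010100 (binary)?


Codes (binary): 1000001 1101100 1010100
Per-code ASCII lookup:
  1000001 = 65  (range 65-90: uppercase, 65 - 65 = 0) → 'A'
  1101100 = 108  (range 97-122: lowercase, 108 - 97 = 11) → 'l'
  1010100 = 84  (range 65-90: uppercase, 84 - 65 = 19) → 'T'
= 'AlT'
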